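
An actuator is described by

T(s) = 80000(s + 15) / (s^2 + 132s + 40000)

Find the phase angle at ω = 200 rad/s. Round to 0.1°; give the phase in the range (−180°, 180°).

At s = jω = j200:
zero (s+15): 15 + j200 → |·| = √(15²+200²) = √40225 ≈ 200.56, ∠ = arctan(200/15) ≈ 85.71°
quadratic: (j200)² + 132·j200 + 40000 = 0 + j26400 → |·| ≈ 26400, ∠ ≈ 90.00°
∠T = 85.71° − 90.00° = -4.29°

-4.3°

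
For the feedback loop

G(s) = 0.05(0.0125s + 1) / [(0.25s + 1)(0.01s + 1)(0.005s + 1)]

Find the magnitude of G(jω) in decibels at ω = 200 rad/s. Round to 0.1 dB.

-61.4 dB

At ω = 200 rad/s:
zero (1 + j200·0.0125) = 1 + j2.5 → |·| ≈ 2.6926, ∠ ≈ 68.20°
pole (1 + j200·0.25) = 1 + j50 → |·| ≈ 50.01, ∠ ≈ 88.85°
pole (1 + j200·0.01) = 1 + j2 → |·| ≈ 2.2361, ∠ ≈ 63.43°
pole (1 + j200·0.005) = 1 + j1 → |·| ≈ 1.4142, ∠ ≈ 45.00°
|G| = 0.05 · 2.6926 / (50.01 · 2.2361 · 1.4142) ≈ 0.0008513
Gain = 20 log₁₀(0.0008513) ≈ -61.40 dB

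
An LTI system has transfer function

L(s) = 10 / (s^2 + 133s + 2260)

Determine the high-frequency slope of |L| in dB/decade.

-40 dB/decade

Each pole contributes −20 dB/decade at high frequency; each zero contributes +20 dB/decade.
Net: 0 zero(s) − 2 pole(s) → -40 dB/decade.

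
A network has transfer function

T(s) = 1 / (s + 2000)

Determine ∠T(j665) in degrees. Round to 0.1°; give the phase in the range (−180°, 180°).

-18.4°

Substitute s = j665:
Numerator: 1 = 1 + j0
Denominator: (j665) + 2000 = 2000 + j665
|N| = √(1² + 0²) ≈ 1, ∠N ≈ 0.00°
|D| = √(2000² + 665²) ≈ 2107.7, ∠D ≈ 18.39°
∠T = 0.00° − 18.39° = -18.39°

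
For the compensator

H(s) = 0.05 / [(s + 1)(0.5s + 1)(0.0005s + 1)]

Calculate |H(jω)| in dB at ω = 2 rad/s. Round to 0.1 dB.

-36.0 dB

At ω = 2 rad/s:
pole (1 + j2·1) = 1 + j2 → |·| ≈ 2.2361, ∠ ≈ 63.43°
pole (1 + j2·0.5) = 1 + j1 → |·| ≈ 1.4142, ∠ ≈ 45.00°
pole (1 + j2·0.0005) = 1 + j0.001 → |·| ≈ 1, ∠ ≈ 0.06°
|H| = 0.05 · 1 / (2.2361 · 1.4142 · 1) ≈ 0.015811
Gain = 20 log₁₀(0.015811) ≈ -36.02 dB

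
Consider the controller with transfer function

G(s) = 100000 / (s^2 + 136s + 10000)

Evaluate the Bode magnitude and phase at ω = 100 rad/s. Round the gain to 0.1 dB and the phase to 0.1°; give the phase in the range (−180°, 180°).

17.3 dB, -90.0°

At s = jω = j100:
quadratic: (j100)² + 136·j100 + 10000 = 0 + j13600 → |·| ≈ 13600, ∠ ≈ 90.00°
|G| = 100000 / 13600 ≈ 7.3529
Gain = 20 log₁₀(7.3529) ≈ 17.33 dB
∠G = 0.00° − 90.00° = -90.00°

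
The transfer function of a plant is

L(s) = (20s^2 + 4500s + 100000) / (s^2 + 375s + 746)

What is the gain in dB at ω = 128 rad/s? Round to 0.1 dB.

Substitute s = j128:
Numerator: 20(j128)^2 + 4500(j128) + 100000 = -227680 + j576000
Denominator: (j128)^2 + 375(j128) + 746 = -15638 + j48000
|N| = √(227680² + 576000²) ≈ 6.1937e+05, ∠N ≈ 111.57°
|D| = √(15638² + 48000²) ≈ 50483, ∠D ≈ 108.05°
|L| = 6.1937e+05 / 50483 ≈ 12.269
Gain = 20 log₁₀(12.269) ≈ 21.78 dB

21.8 dB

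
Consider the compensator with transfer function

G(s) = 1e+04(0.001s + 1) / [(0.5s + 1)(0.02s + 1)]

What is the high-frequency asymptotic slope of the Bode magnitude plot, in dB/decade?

Each pole contributes −20 dB/decade at high frequency; each zero contributes +20 dB/decade.
Net: 1 zero(s) − 2 pole(s) → -20 dB/decade.

-20 dB/decade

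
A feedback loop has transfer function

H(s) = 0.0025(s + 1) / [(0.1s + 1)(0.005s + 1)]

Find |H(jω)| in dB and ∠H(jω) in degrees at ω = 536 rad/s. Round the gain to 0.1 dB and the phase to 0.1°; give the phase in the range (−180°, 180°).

At ω = 536 rad/s:
zero (1 + j536·1) = 1 + j536 → |·| ≈ 536, ∠ ≈ 89.89°
pole (1 + j536·0.1) = 1 + j53.6 → |·| ≈ 53.609, ∠ ≈ 88.93°
pole (1 + j536·0.005) = 1 + j2.68 → |·| ≈ 2.8605, ∠ ≈ 69.54°
|H| = 0.0025 · 536 / (53.609 · 2.8605) ≈ 0.0087383
Gain = 20 log₁₀(0.0087383) ≈ -41.17 dB
∠H = (89.89°) − (88.93° + 69.54°) = -68.58°

-41.2 dB, -68.6°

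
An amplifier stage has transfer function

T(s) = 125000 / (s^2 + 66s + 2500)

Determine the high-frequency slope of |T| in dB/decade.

-40 dB/decade

Each pole contributes −20 dB/decade at high frequency; each zero contributes +20 dB/decade.
Net: 0 zero(s) − 2 pole(s) → -40 dB/decade.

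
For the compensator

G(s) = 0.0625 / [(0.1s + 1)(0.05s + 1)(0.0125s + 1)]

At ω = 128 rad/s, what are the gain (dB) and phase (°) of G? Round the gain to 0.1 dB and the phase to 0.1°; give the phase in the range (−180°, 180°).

-68.0 dB, 135.4°

At ω = 128 rad/s:
pole (1 + j128·0.1) = 1 + j12.8 → |·| ≈ 12.839, ∠ ≈ 85.53°
pole (1 + j128·0.05) = 1 + j6.4 → |·| ≈ 6.4777, ∠ ≈ 81.12°
pole (1 + j128·0.0125) = 1 + j1.6 → |·| ≈ 1.8868, ∠ ≈ 57.99°
|G| = 0.0625 · 1 / (12.839 · 6.4777 · 1.8868) ≈ 0.00039829
Gain = 20 log₁₀(0.00039829) ≈ -68.00 dB
∠G = (0°) − (85.53° + 81.12° + 57.99°) = -224.64° ≡ 135.36° (principal value)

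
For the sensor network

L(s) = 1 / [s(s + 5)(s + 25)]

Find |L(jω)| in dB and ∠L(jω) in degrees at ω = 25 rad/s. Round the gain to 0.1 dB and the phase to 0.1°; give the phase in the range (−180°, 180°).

-87.1 dB, 146.3°

At s = jω = j25:
pole (s+5): 5 + j25 → |·| = √(5²+25²) = √650 ≈ 25.495, ∠ = arctan(25/5) ≈ 78.69°
pole (s+25): 25 + j25 → |·| = √(25²+25²) = √1250 ≈ 35.355, ∠ = arctan(25/25) ≈ 45.00°
pole at origin: |s| = 25, ∠ = 90.00° (in denominator)
|L| = 1 / 22534 ≈ 4.4377e-05
Gain = 20 log₁₀(4.4377e-05) ≈ -87.06 dB
∠L = 0.00° − 213.69° = -213.69° ≡ 146.31° (principal value)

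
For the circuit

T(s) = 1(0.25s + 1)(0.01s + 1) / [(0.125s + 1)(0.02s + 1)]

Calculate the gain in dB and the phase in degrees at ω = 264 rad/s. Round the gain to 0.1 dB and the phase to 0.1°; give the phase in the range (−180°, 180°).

At ω = 264 rad/s:
zero (1 + j264·0.25) = 1 + j66 → |·| ≈ 66.008, ∠ ≈ 89.13°
zero (1 + j264·0.01) = 1 + j2.64 → |·| ≈ 2.823, ∠ ≈ 69.25°
pole (1 + j264·0.125) = 1 + j33 → |·| ≈ 33.015, ∠ ≈ 88.26°
pole (1 + j264·0.02) = 1 + j5.28 → |·| ≈ 5.3739, ∠ ≈ 79.28°
|T| = 1 · 66.008 · 2.823 / (33.015 · 5.3739) ≈ 1.0503
Gain = 20 log₁₀(1.0503) ≈ 0.43 dB
∠T = (89.13° + 69.25°) − (88.26° + 79.28°) = -9.16°

0.4 dB, -9.2°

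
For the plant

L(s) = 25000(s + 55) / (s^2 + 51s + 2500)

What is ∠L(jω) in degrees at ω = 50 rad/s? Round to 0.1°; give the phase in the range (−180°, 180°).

-47.7°

At s = jω = j50:
zero (s+55): 55 + j50 → |·| = √(55²+50²) = √5525 ≈ 74.33, ∠ = arctan(50/55) ≈ 42.27°
quadratic: (j50)² + 51·j50 + 2500 = 0 + j2550 → |·| ≈ 2550, ∠ ≈ 90.00°
∠L = 42.27° − 90.00° = -47.73°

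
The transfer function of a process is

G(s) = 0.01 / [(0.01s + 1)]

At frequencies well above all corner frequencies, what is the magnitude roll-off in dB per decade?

-20 dB/decade

Each pole contributes −20 dB/decade at high frequency; each zero contributes +20 dB/decade.
Net: 0 zero(s) − 1 pole(s) → -20 dB/decade.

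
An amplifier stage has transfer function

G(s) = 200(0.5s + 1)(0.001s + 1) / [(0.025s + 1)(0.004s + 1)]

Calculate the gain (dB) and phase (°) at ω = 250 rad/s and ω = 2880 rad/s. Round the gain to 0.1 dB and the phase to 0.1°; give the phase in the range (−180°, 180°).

ω = 250: 69.2 dB, -22.3°; ω = 2880: 60.5 dB, -13.4°

At ω = 250 rad/s:
zero (1 + j250·0.5) = 1 + j125 → |·| ≈ 125, ∠ ≈ 89.54°
zero (1 + j250·0.001) = 1 + j0.25 → |·| ≈ 1.0308, ∠ ≈ 14.04°
pole (1 + j250·0.025) = 1 + j6.25 → |·| ≈ 6.3295, ∠ ≈ 80.91°
pole (1 + j250·0.004) = 1 + j1 → |·| ≈ 1.4142, ∠ ≈ 45.00°
|G| = 200 · 125 · 1.0308 / (6.3295 · 1.4142) ≈ 2879
Gain = 20 log₁₀(2879) ≈ 69.18 dB
∠G = (89.54° + 14.04°) − (80.91° + 45.00°) = -22.33°

At ω = 2880 rad/s:
zero (1 + j2880·0.5) = 1 + j1440 → |·| ≈ 1440, ∠ ≈ 89.96°
zero (1 + j2880·0.001) = 1 + j2.88 → |·| ≈ 3.0487, ∠ ≈ 70.85°
pole (1 + j2880·0.025) = 1 + j72 → |·| ≈ 72.007, ∠ ≈ 89.20°
pole (1 + j2880·0.004) = 1 + j11.52 → |·| ≈ 11.563, ∠ ≈ 85.04°
|G| = 200 · 1440 · 3.0487 / (72.007 · 11.563) ≈ 1054.5
Gain = 20 log₁₀(1054.5) ≈ 60.46 dB
∠G = (89.96° + 70.85°) − (89.20° + 85.04°) = -13.43°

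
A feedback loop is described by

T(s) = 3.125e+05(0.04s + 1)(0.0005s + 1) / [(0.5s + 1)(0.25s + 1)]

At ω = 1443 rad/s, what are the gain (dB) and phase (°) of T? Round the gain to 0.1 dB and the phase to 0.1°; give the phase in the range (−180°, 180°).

At ω = 1443 rad/s:
zero (1 + j1443·0.04) = 1 + j57.72 → |·| ≈ 57.729, ∠ ≈ 89.01°
zero (1 + j1443·0.0005) = 1 + j0.7215 → |·| ≈ 1.2331, ∠ ≈ 35.81°
pole (1 + j1443·0.5) = 1 + j721.5 → |·| ≈ 721.5, ∠ ≈ 89.92°
pole (1 + j1443·0.25) = 1 + j360.75 → |·| ≈ 360.75, ∠ ≈ 89.84°
|T| = 3.125e+05 · 57.729 · 1.2331 / (721.5 · 360.75) ≈ 85.467
Gain = 20 log₁₀(85.467) ≈ 38.64 dB
∠T = (89.01° + 35.81°) − (89.92° + 89.84°) = -54.94°

38.6 dB, -54.9°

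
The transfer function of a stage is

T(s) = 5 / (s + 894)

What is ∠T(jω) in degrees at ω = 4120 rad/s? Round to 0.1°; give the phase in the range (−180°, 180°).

-77.8°

At s = jω = j4120:
pole (s+894): 894 + j4120 → |·| = √(894²+4120²) = √17773636 ≈ 4215.9, ∠ = arctan(4120/894) ≈ 77.76°
∠T = 0.00° − 77.76° = -77.76°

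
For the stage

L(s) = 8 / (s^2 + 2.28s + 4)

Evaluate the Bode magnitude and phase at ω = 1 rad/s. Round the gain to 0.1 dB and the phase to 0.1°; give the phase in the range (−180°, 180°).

At s = jω = j1:
quadratic: (j1)² + 2.28·j1 + 4 = 3 + j2.28 → |·| ≈ 3.7681, ∠ ≈ 37.23°
|L| = 8 / 3.7681 ≈ 2.1231
Gain = 20 log₁₀(2.1231) ≈ 6.54 dB
∠L = 0.00° − 37.23° = -37.23°

6.5 dB, -37.2°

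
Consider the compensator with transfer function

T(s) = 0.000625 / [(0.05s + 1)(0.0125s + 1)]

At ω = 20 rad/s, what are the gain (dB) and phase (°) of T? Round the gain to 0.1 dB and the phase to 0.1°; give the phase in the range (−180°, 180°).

-67.4 dB, -59.0°

At ω = 20 rad/s:
pole (1 + j20·0.05) = 1 + j1 → |·| ≈ 1.4142, ∠ ≈ 45.00°
pole (1 + j20·0.0125) = 1 + j0.25 → |·| ≈ 1.0308, ∠ ≈ 14.04°
|T| = 0.000625 · 1 / (1.4142 · 1.0308) ≈ 0.00042874
Gain = 20 log₁₀(0.00042874) ≈ -67.36 dB
∠T = (0°) − (45.00° + 14.04°) = -59.04°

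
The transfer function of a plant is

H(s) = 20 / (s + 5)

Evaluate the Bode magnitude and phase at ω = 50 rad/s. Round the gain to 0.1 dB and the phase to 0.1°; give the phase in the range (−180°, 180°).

-8.0 dB, -84.3°

At s = jω = j50:
pole (s+5): 5 + j50 → |·| = √(5²+50²) = √2525 ≈ 50.249, ∠ = arctan(50/5) ≈ 84.29°
|H| = 20 / 50.249 ≈ 0.39802
Gain = 20 log₁₀(0.39802) ≈ -8.00 dB
∠H = 0.00° − 84.29° = -84.29°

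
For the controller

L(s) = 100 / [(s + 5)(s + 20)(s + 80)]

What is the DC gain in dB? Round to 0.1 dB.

-38.1 dB

L(0) = 100 / (5·20·80) = 0.0125
20 log₁₀(0.0125) ≈ -38.06 dB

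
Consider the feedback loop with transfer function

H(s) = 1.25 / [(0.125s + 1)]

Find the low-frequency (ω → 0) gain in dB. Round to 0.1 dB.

H(0) = 1.25 · 1 / 1 = 1.25
20 log₁₀(1.25) ≈ 1.94 dB

1.9 dB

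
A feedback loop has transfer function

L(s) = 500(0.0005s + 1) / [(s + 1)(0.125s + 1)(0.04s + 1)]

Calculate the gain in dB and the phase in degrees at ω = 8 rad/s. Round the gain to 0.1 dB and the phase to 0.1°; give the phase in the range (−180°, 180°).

At ω = 8 rad/s:
zero (1 + j8·0.0005) = 1 + j0.004 → |·| ≈ 1, ∠ ≈ 0.23°
pole (1 + j8·1) = 1 + j8 → |·| ≈ 8.0623, ∠ ≈ 82.87°
pole (1 + j8·0.125) = 1 + j1 → |·| ≈ 1.4142, ∠ ≈ 45.00°
pole (1 + j8·0.04) = 1 + j0.32 → |·| ≈ 1.05, ∠ ≈ 17.74°
|L| = 500 · 1 / (8.0623 · 1.4142 · 1.05) ≈ 41.765
Gain = 20 log₁₀(41.765) ≈ 32.42 dB
∠L = (0.23°) − (82.87° + 45.00° + 17.74°) = -145.38°

32.4 dB, -145.4°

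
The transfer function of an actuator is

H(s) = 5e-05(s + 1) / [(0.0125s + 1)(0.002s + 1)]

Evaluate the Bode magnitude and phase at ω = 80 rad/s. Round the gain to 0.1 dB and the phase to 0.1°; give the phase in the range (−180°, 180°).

At ω = 80 rad/s:
zero (1 + j80·1) = 1 + j80 → |·| ≈ 80.006, ∠ ≈ 89.28°
pole (1 + j80·0.0125) = 1 + j1 → |·| ≈ 1.4142, ∠ ≈ 45.00°
pole (1 + j80·0.002) = 1 + j0.16 → |·| ≈ 1.0127, ∠ ≈ 9.09°
|H| = 5e-05 · 80.006 / (1.4142 · 1.0127) ≈ 0.0027932
Gain = 20 log₁₀(0.0027932) ≈ -51.08 dB
∠H = (89.28°) − (45.00° + 9.09°) = 35.19°

-51.1 dB, 35.2°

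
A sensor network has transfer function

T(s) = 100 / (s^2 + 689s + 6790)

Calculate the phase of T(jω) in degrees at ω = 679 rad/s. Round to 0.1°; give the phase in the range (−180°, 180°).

-134.2°

Substitute s = j679:
Numerator: 100 = 100 + j0
Denominator: (j679)^2 + 689(j679) + 6790 = -454251 + j467831
|N| = √(100² + 0²) ≈ 100, ∠N ≈ 0.00°
|D| = √(454251² + 467831²) ≈ 6.5208e+05, ∠D ≈ 134.16°
∠T = 0.00° − 134.16° = -134.16°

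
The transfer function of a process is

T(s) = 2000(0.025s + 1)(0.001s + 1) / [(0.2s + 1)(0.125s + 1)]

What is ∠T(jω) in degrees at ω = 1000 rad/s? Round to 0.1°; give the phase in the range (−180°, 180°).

-46.5°

At ω = 1000 rad/s:
zero (1 + j1000·0.025) = 1 + j25 → |·| ≈ 25.02, ∠ ≈ 87.71°
zero (1 + j1000·0.001) = 1 + j1 → |·| ≈ 1.4142, ∠ ≈ 45.00°
pole (1 + j1000·0.2) = 1 + j200 → |·| ≈ 200, ∠ ≈ 89.71°
pole (1 + j1000·0.125) = 1 + j125 → |·| ≈ 125, ∠ ≈ 89.54°
∠T = (87.71° + 45.00°) − (89.71° + 89.54°) = -46.54°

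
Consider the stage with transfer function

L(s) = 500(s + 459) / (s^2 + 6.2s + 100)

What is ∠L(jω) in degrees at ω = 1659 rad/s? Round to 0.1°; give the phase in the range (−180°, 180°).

-105.3°

At s = jω = j1659:
zero (s+459): 459 + j1659 → |·| = √(459²+1659²) = √2962962 ≈ 1721.3, ∠ = arctan(1659/459) ≈ 74.53°
quadratic: (j1659)² + 6.2·j1659 + 100 = -2752181 + j10285.8 → |·| ≈ 2.7522e+06, ∠ ≈ 179.79°
∠L = 74.53° − 179.79° = -105.26°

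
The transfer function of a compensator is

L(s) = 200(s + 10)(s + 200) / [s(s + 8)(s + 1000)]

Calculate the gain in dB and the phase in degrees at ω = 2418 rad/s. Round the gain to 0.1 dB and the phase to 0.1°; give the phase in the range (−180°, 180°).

At s = jω = j2418:
zero (s+10): 10 + j2418 → |·| = √(10²+2418²) = √5846824 ≈ 2418, ∠ = arctan(2418/10) ≈ 89.76°
zero (s+200): 200 + j2418 → |·| = √(200²+2418²) = √5886724 ≈ 2426.3, ∠ = arctan(2418/200) ≈ 85.27°
pole (s+8): 8 + j2418 → |·| = √(8²+2418²) = √5846788 ≈ 2418, ∠ = arctan(2418/8) ≈ 89.81°
pole (s+1000): 1000 + j2418 → |·| = √(1000²+2418²) = √6846724 ≈ 2616.6, ∠ = arctan(2418/1000) ≈ 67.53°
pole at origin: |s| = 2418, ∠ = 90.00° (in denominator)
|L| = 200 · 5.8668e+06 / 1.5299e+10 ≈ 0.076695
Gain = 20 log₁₀(0.076695) ≈ -22.30 dB
∠L = 175.03° − 247.34° = -72.31°

-22.3 dB, -72.3°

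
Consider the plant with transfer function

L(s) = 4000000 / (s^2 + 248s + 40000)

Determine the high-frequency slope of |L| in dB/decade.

-40 dB/decade

Each pole contributes −20 dB/decade at high frequency; each zero contributes +20 dB/decade.
Net: 0 zero(s) − 2 pole(s) → -40 dB/decade.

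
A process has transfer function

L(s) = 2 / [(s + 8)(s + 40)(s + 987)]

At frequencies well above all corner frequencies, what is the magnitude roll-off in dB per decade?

-60 dB/decade

Each pole contributes −20 dB/decade at high frequency; each zero contributes +20 dB/decade.
Net: 0 zero(s) − 3 pole(s) → -60 dB/decade.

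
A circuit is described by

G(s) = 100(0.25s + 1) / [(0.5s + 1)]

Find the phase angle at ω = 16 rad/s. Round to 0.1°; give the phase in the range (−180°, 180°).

-6.9°

At ω = 16 rad/s:
zero (1 + j16·0.25) = 1 + j4 → |·| ≈ 4.1231, ∠ ≈ 75.96°
pole (1 + j16·0.5) = 1 + j8 → |·| ≈ 8.0623, ∠ ≈ 82.87°
∠G = (75.96°) − (82.87°) = -6.91°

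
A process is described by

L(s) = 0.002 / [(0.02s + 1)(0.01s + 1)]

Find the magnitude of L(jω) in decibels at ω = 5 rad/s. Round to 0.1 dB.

At ω = 5 rad/s:
pole (1 + j5·0.02) = 1 + j0.1 → |·| ≈ 1.005, ∠ ≈ 5.71°
pole (1 + j5·0.01) = 1 + j0.05 → |·| ≈ 1.0012, ∠ ≈ 2.86°
|L| = 0.002 · 1 / (1.005 · 1.0012) ≈ 0.0019877
Gain = 20 log₁₀(0.0019877) ≈ -54.03 dB

-54.0 dB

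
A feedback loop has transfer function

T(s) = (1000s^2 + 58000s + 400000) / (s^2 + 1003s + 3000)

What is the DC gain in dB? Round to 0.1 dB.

42.5 dB

T(0) = 400000 / 3000 ≈ 133.33
20 log₁₀(133.33) ≈ 42.50 dB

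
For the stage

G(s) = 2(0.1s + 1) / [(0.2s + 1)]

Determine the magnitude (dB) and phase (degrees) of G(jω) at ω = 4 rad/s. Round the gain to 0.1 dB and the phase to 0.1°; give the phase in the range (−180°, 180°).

4.5 dB, -16.9°

At ω = 4 rad/s:
zero (1 + j4·0.1) = 1 + j0.4 → |·| ≈ 1.077, ∠ ≈ 21.80°
pole (1 + j4·0.2) = 1 + j0.8 → |·| ≈ 1.2806, ∠ ≈ 38.66°
|G| = 2 · 1.077 / (1.2806) ≈ 1.682
Gain = 20 log₁₀(1.682) ≈ 4.52 dB
∠G = (21.80°) − (38.66°) = -16.86°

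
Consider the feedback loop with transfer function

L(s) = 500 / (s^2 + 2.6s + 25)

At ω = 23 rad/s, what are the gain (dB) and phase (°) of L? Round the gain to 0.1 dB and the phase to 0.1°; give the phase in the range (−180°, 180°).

At s = jω = j23:
quadratic: (j23)² + 2.6·j23 + 25 = -504 + j59.8 → |·| ≈ 507.54, ∠ ≈ 173.23°
|L| = 500 / 507.54 ≈ 0.98514
Gain = 20 log₁₀(0.98514) ≈ -0.13 dB
∠L = 0.00° − 173.23° = -173.23°

-0.1 dB, -173.2°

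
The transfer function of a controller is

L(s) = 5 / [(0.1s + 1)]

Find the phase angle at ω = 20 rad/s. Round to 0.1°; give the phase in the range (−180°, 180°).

-63.4°

At ω = 20 rad/s:
pole (1 + j20·0.1) = 1 + j2 → |·| ≈ 2.2361, ∠ ≈ 63.43°
∠L = (0°) − (63.43°) = -63.43°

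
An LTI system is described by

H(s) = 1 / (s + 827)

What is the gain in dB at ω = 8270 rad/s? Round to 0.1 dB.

At s = jω = j8270:
pole (s+827): 827 + j8270 → |·| = √(827²+8270²) = √69076829 ≈ 8311.2, ∠ = arctan(8270/827) ≈ 84.29°
|H| = 1 / 8311.2 ≈ 0.00012032
Gain = 20 log₁₀(0.00012032) ≈ -78.39 dB

-78.4 dB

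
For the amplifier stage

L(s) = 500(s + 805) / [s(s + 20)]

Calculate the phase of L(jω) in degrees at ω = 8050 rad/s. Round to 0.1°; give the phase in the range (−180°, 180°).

-95.6°

At s = jω = j8050:
zero (s+805): 805 + j8050 → |·| = √(805²+8050²) = √65450525 ≈ 8090.1, ∠ = arctan(8050/805) ≈ 84.29°
pole (s+20): 20 + j8050 → |·| = √(20²+8050²) = √64802900 ≈ 8050, ∠ = arctan(8050/20) ≈ 89.86°
pole at origin: |s| = 8050, ∠ = 90.00° (in denominator)
∠L = 84.29° − 179.86° = -95.57°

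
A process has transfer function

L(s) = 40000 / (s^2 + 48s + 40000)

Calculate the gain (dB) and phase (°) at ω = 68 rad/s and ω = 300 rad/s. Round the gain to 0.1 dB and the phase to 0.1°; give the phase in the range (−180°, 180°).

At s = jω = j68:
quadratic: (j68)² + 48·j68 + 40000 = 35376 + j3264 → |·| ≈ 35526, ∠ ≈ 5.27°
|L| = 40000 / 35526 ≈ 1.1259
Gain = 20 log₁₀(1.1259) ≈ 1.03 dB
∠L = 0.00° − 5.27° = -5.27°

At s = jω = j300:
quadratic: (j300)² + 48·j300 + 40000 = -50000 + j14400 → |·| ≈ 52032, ∠ ≈ 163.93°
|L| = 40000 / 52032 ≈ 0.76876
Gain = 20 log₁₀(0.76876) ≈ -2.28 dB
∠L = 0.00° − 163.93° = -163.93°

ω = 68: 1.0 dB, -5.3°; ω = 300: -2.3 dB, -163.9°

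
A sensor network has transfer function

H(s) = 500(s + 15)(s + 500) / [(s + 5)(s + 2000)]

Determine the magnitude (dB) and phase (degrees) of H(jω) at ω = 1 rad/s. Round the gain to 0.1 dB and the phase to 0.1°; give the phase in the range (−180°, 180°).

At s = jω = j1:
zero (s+15): 15 + j1 → |·| = √(15²+1²) = √226 ≈ 15.033, ∠ = arctan(1/15) ≈ 3.81°
zero (s+500): 500 + j1 → |·| = √(500²+1²) = √250001 ≈ 500, ∠ = arctan(1/500) ≈ 0.11°
pole (s+5): 5 + j1 → |·| = √(5²+1²) = √26 ≈ 5.099, ∠ = arctan(1/5) ≈ 11.31°
pole (s+2000): 2000 + j1 → |·| = √(2000²+1²) = √4000001 ≈ 2000, ∠ = arctan(1/2000) ≈ 0.03°
|H| = 500 · 7516.5 / 10198 ≈ 368.53
Gain = 20 log₁₀(368.53) ≈ 51.33 dB
∠H = 3.92° − 11.34° = -7.42°

51.3 dB, -7.4°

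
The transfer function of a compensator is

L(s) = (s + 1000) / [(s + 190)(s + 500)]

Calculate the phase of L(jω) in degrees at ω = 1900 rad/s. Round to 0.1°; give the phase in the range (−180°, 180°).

-97.3°

At s = jω = j1900:
zero (s+1000): 1000 + j1900 → |·| = √(1000²+1900²) = √4610000 ≈ 2147.1, ∠ = arctan(1900/1000) ≈ 62.24°
pole (s+190): 190 + j1900 → |·| = √(190²+1900²) = √3646100 ≈ 1909.5, ∠ = arctan(1900/190) ≈ 84.29°
pole (s+500): 500 + j1900 → |·| = √(500²+1900²) = √3860000 ≈ 1964.7, ∠ = arctan(1900/500) ≈ 75.26°
∠L = 62.24° − 159.55° = -97.31°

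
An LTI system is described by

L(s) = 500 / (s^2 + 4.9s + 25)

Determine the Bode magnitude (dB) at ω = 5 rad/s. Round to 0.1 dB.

26.2 dB

At s = jω = j5:
quadratic: (j5)² + 4.9·j5 + 25 = 0 + j24.5 → |·| ≈ 24.5, ∠ ≈ 90.00°
|L| = 500 / 24.5 ≈ 20.408
Gain = 20 log₁₀(20.408) ≈ 26.20 dB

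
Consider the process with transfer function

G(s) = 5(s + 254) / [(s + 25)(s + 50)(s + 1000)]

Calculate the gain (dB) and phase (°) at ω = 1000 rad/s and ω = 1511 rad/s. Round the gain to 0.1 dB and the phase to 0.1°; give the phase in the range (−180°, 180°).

At s = jω = j1000:
zero (s+254): 254 + j1000 → |·| = √(254²+1000²) = √1064516 ≈ 1031.8, ∠ = arctan(1000/254) ≈ 75.75°
pole (s+25): 25 + j1000 → |·| = √(25²+1000²) = √1000625 ≈ 1000.3, ∠ = arctan(1000/25) ≈ 88.57°
pole (s+50): 50 + j1000 → |·| = √(50²+1000²) = √1002500 ≈ 1001.2, ∠ = arctan(1000/50) ≈ 87.14°
pole (s+1000): 1000 + j1000 → |·| = √(1000²+1000²) = √2000000 ≈ 1414.2, ∠ = arctan(1000/1000) ≈ 45.00°
|G| = 5 · 1031.8 / 1.4163e+09 ≈ 3.6426e-06
Gain = 20 log₁₀(3.6426e-06) ≈ -108.77 dB
∠G = 75.75° − 220.71° = -144.96°

At s = jω = j1511:
zero (s+254): 254 + j1511 → |·| = √(254²+1511²) = √2347637 ≈ 1532.2, ∠ = arctan(1511/254) ≈ 80.46°
pole (s+25): 25 + j1511 → |·| = √(25²+1511²) = √2283746 ≈ 1511.2, ∠ = arctan(1511/25) ≈ 89.05°
pole (s+50): 50 + j1511 → |·| = √(50²+1511²) = √2285621 ≈ 1511.8, ∠ = arctan(1511/50) ≈ 88.10°
pole (s+1000): 1000 + j1511 → |·| = √(1000²+1511²) = √3283121 ≈ 1811.9, ∠ = arctan(1511/1000) ≈ 56.50°
|G| = 5 · 1532.2 / 4.1395e+09 ≈ 1.8507e-06
Gain = 20 log₁₀(1.8507e-06) ≈ -114.65 dB
∠G = 80.46° − 233.65° = -153.19°

ω = 1000: -108.8 dB, -145.0°; ω = 1511: -114.7 dB, -153.2°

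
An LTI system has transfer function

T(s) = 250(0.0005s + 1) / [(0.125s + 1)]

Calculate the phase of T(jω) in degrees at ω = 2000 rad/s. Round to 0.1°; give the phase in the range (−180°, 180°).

At ω = 2000 rad/s:
zero (1 + j2000·0.0005) = 1 + j1 → |·| ≈ 1.4142, ∠ ≈ 45.00°
pole (1 + j2000·0.125) = 1 + j250 → |·| ≈ 250, ∠ ≈ 89.77°
∠T = (45.00°) − (89.77°) = -44.77°

-44.8°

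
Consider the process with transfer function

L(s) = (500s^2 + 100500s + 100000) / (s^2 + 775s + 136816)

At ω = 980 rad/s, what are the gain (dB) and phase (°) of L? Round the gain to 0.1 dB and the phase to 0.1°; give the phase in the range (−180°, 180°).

Substitute s = j980:
Numerator: 500(j980)^2 + 100500(j980) + 100000 = -480100000 + j98490000
Denominator: (j980)^2 + 775(j980) + 136816 = -823584 + j759500
|N| = √(480100000² + 98490000²) ≈ 4.901e+08, ∠N ≈ 168.41°
|D| = √(823584² + 759500²) ≈ 1.1203e+06, ∠D ≈ 137.32°
|L| = 4.901e+08 / 1.1203e+06 ≈ 437.47
Gain = 20 log₁₀(437.47) ≈ 52.82 dB
∠L = 168.41° − 137.32° = 31.09°

52.8 dB, 31.1°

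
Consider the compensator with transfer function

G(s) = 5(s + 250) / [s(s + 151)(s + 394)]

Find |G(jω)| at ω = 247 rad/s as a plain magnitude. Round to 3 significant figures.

At s = jω = j247:
zero (s+250): 250 + j247 → |·| = √(250²+247²) = √123509 ≈ 351.44, ∠ = arctan(247/250) ≈ 44.65°
pole (s+151): 151 + j247 → |·| = √(151²+247²) = √83810 ≈ 289.5, ∠ = arctan(247/151) ≈ 58.56°
pole (s+394): 394 + j247 → |·| = √(394²+247²) = √216245 ≈ 465.02, ∠ = arctan(247/394) ≈ 32.08°
pole at origin: |s| = 247, ∠ = 90.00° (in denominator)
|G| = 5 · 351.44 / 3.3252e+07 ≈ 5.2845e-05

5.28e-05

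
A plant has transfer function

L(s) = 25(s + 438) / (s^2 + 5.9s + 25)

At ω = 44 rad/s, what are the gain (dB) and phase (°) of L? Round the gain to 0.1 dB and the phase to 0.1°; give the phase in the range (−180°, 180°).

At s = jω = j44:
zero (s+438): 438 + j44 → |·| = √(438²+44²) = √193780 ≈ 440.2, ∠ = arctan(44/438) ≈ 5.74°
quadratic: (j44)² + 5.9·j44 + 25 = -1911 + j259.6 → |·| ≈ 1928.6, ∠ ≈ 172.26°
|L| = 25 · 440.2 / 1928.6 ≈ 5.7062
Gain = 20 log₁₀(5.7062) ≈ 15.13 dB
∠L = 5.74° − 172.26° = -166.52°

15.1 dB, -166.5°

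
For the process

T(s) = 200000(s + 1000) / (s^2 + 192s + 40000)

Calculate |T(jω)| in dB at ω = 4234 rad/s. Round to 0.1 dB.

At s = jω = j4234:
zero (s+1000): 1000 + j4234 → |·| = √(1000²+4234²) = √18926756 ≈ 4350.5, ∠ = arctan(4234/1000) ≈ 76.71°
quadratic: (j4234)² + 192·j4234 + 40000 = -17886756 + j812928 → |·| ≈ 1.7905e+07, ∠ ≈ 177.40°
|T| = 200000 · 4350.5 / 1.7905e+07 ≈ 48.595
Gain = 20 log₁₀(48.595) ≈ 33.73 dB

33.7 dB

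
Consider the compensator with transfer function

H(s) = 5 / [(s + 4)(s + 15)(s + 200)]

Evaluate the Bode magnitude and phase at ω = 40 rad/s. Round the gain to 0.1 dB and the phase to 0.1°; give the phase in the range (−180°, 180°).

At s = jω = j40:
pole (s+4): 4 + j40 → |·| = √(4²+40²) = √1616 ≈ 40.2, ∠ = arctan(40/4) ≈ 84.29°
pole (s+15): 15 + j40 → |·| = √(15²+40²) = √1825 ≈ 42.72, ∠ = arctan(40/15) ≈ 69.44°
pole (s+200): 200 + j40 → |·| = √(200²+40²) = √41600 ≈ 203.96, ∠ = arctan(40/200) ≈ 11.31°
|H| = 5 / 3.5027e+05 ≈ 1.4275e-05
Gain = 20 log₁₀(1.4275e-05) ≈ -96.91 dB
∠H = 0.00° − 165.04° = -165.04°

-96.9 dB, -165.0°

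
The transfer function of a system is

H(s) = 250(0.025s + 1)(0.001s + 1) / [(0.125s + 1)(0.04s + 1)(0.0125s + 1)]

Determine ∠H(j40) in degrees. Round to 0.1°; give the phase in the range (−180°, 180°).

At ω = 40 rad/s:
zero (1 + j40·0.025) = 1 + j1 → |·| ≈ 1.4142, ∠ ≈ 45.00°
zero (1 + j40·0.001) = 1 + j0.04 → |·| ≈ 1.0008, ∠ ≈ 2.29°
pole (1 + j40·0.125) = 1 + j5 → |·| ≈ 5.099, ∠ ≈ 78.69°
pole (1 + j40·0.04) = 1 + j1.6 → |·| ≈ 1.8868, ∠ ≈ 57.99°
pole (1 + j40·0.0125) = 1 + j0.5 → |·| ≈ 1.118, ∠ ≈ 26.57°
∠H = (45.00° + 2.29°) − (78.69° + 57.99° + 26.57°) = -115.96°

-116.0°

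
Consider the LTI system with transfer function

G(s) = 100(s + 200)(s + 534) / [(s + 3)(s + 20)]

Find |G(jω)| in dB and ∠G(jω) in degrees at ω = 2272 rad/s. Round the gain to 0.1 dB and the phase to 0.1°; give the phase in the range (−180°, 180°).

At s = jω = j2272:
zero (s+200): 200 + j2272 → |·| = √(200²+2272²) = √5201984 ≈ 2280.8, ∠ = arctan(2272/200) ≈ 84.97°
zero (s+534): 534 + j2272 → |·| = √(534²+2272²) = √5447140 ≈ 2333.9, ∠ = arctan(2272/534) ≈ 76.77°
pole (s+3): 3 + j2272 → |·| = √(3²+2272²) = √5161993 ≈ 2272, ∠ = arctan(2272/3) ≈ 89.92°
pole (s+20): 20 + j2272 → |·| = √(20²+2272²) = √5162384 ≈ 2272.1, ∠ = arctan(2272/20) ≈ 89.50°
|G| = 100 · 5.3232e+06 / 5.1622e+06 ≈ 103.12
Gain = 20 log₁₀(103.12) ≈ 40.27 dB
∠G = 161.74° − 179.42° = -17.68°

40.3 dB, -17.7°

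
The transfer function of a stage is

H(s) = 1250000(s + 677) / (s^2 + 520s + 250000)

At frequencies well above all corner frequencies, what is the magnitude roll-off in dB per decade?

Each pole contributes −20 dB/decade at high frequency; each zero contributes +20 dB/decade.
Net: 1 zero(s) − 2 pole(s) → -20 dB/decade.

-20 dB/decade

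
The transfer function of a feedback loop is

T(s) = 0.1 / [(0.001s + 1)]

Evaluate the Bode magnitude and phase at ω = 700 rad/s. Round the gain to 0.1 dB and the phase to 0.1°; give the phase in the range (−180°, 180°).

At ω = 700 rad/s:
pole (1 + j700·0.001) = 1 + j0.7 → |·| ≈ 1.2207, ∠ ≈ 34.99°
|T| = 0.1 · 1 / (1.2207) ≈ 0.08192
Gain = 20 log₁₀(0.08192) ≈ -21.73 dB
∠T = (0°) − (34.99°) = -34.99°

-21.7 dB, -35.0°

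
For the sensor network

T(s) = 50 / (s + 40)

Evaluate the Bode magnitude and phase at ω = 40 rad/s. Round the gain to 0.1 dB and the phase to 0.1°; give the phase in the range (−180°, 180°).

At s = jω = j40:
pole (s+40): 40 + j40 → |·| = √(40²+40²) = √3200 ≈ 56.569, ∠ = arctan(40/40) ≈ 45.00°
|T| = 50 / 56.569 ≈ 0.88388
Gain = 20 log₁₀(0.88388) ≈ -1.07 dB
∠T = 0.00° − 45.00° = -45.00°

-1.1 dB, -45.0°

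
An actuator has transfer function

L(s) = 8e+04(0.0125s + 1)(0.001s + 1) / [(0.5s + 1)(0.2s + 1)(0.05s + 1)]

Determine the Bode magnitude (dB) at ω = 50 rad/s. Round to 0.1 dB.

At ω = 50 rad/s:
zero (1 + j50·0.0125) = 1 + j0.625 → |·| ≈ 1.1792, ∠ ≈ 32.01°
zero (1 + j50·0.001) = 1 + j0.05 → |·| ≈ 1.0012, ∠ ≈ 2.86°
pole (1 + j50·0.5) = 1 + j25 → |·| ≈ 25.02, ∠ ≈ 87.71°
pole (1 + j50·0.2) = 1 + j10 → |·| ≈ 10.05, ∠ ≈ 84.29°
pole (1 + j50·0.05) = 1 + j2.5 → |·| ≈ 2.6926, ∠ ≈ 68.20°
|L| = 8e+04 · 1.1792 · 1.0012 / (25.02 · 10.05 · 2.6926) ≈ 139.5
Gain = 20 log₁₀(139.5) ≈ 42.89 dB

42.9 dB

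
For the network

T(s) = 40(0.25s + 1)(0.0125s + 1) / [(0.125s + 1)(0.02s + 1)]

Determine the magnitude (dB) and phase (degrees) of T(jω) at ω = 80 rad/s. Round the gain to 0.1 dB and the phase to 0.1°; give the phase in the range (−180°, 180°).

35.5 dB, -10.1°

At ω = 80 rad/s:
zero (1 + j80·0.25) = 1 + j20 → |·| ≈ 20.025, ∠ ≈ 87.14°
zero (1 + j80·0.0125) = 1 + j1 → |·| ≈ 1.4142, ∠ ≈ 45.00°
pole (1 + j80·0.125) = 1 + j10 → |·| ≈ 10.05, ∠ ≈ 84.29°
pole (1 + j80·0.02) = 1 + j1.6 → |·| ≈ 1.8868, ∠ ≈ 57.99°
|T| = 40 · 20.025 · 1.4142 / (10.05 · 1.8868) ≈ 59.738
Gain = 20 log₁₀(59.738) ≈ 35.53 dB
∠T = (87.14° + 45.00°) − (84.29° + 57.99°) = -10.14°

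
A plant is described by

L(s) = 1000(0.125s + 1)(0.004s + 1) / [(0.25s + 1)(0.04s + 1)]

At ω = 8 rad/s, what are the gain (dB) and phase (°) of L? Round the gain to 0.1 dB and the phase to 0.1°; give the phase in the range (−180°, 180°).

At ω = 8 rad/s:
zero (1 + j8·0.125) = 1 + j1 → |·| ≈ 1.4142, ∠ ≈ 45.00°
zero (1 + j8·0.004) = 1 + j0.032 → |·| ≈ 1.0005, ∠ ≈ 1.83°
pole (1 + j8·0.25) = 1 + j2 → |·| ≈ 2.2361, ∠ ≈ 63.43°
pole (1 + j8·0.04) = 1 + j0.32 → |·| ≈ 1.05, ∠ ≈ 17.74°
|L| = 1000 · 1.4142 · 1.0005 / (2.2361 · 1.05) ≈ 602.63
Gain = 20 log₁₀(602.63) ≈ 55.60 dB
∠L = (45.00° + 1.83°) − (63.43° + 17.74°) = -34.34°

55.6 dB, -34.3°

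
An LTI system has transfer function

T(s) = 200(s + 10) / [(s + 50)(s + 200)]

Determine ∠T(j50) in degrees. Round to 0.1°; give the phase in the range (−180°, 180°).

At s = jω = j50:
zero (s+10): 10 + j50 → |·| = √(10²+50²) = √2600 ≈ 50.99, ∠ = arctan(50/10) ≈ 78.69°
pole (s+50): 50 + j50 → |·| = √(50²+50²) = √5000 ≈ 70.711, ∠ = arctan(50/50) ≈ 45.00°
pole (s+200): 200 + j50 → |·| = √(200²+50²) = √42500 ≈ 206.16, ∠ = arctan(50/200) ≈ 14.04°
∠T = 78.69° − 59.04° = 19.65°

19.7°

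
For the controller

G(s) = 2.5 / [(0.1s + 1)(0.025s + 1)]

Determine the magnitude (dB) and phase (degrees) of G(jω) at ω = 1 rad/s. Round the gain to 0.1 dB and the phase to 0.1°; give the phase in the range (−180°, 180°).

7.9 dB, -7.1°

At ω = 1 rad/s:
pole (1 + j1·0.1) = 1 + j0.1 → |·| ≈ 1.005, ∠ ≈ 5.71°
pole (1 + j1·0.025) = 1 + j0.025 → |·| ≈ 1.0003, ∠ ≈ 1.43°
|G| = 2.5 · 1 / (1.005 · 1.0003) ≈ 2.4868
Gain = 20 log₁₀(2.4868) ≈ 7.91 dB
∠G = (0°) − (5.71° + 1.43°) = -7.14°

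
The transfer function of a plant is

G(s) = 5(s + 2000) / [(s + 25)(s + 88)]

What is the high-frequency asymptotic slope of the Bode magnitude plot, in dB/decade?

Each pole contributes −20 dB/decade at high frequency; each zero contributes +20 dB/decade.
Net: 1 zero(s) − 2 pole(s) → -20 dB/decade.

-20 dB/decade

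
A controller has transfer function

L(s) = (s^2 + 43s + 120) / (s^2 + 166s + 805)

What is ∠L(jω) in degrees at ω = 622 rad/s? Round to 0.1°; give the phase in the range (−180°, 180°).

Substitute s = j622:
Numerator: (j622)^2 + 43(j622) + 120 = -386764 + j26746
Denominator: (j622)^2 + 166(j622) + 805 = -386079 + j103252
|N| = √(386764² + 26746²) ≈ 3.8769e+05, ∠N ≈ 176.04°
|D| = √(386079² + 103252²) ≈ 3.9965e+05, ∠D ≈ 165.03°
∠L = 176.04° − 165.03° = 11.01°

11.0°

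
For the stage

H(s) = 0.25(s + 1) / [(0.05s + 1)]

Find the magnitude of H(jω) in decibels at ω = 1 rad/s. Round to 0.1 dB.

At ω = 1 rad/s:
zero (1 + j1·1) = 1 + j1 → |·| ≈ 1.4142, ∠ ≈ 45.00°
pole (1 + j1·0.05) = 1 + j0.05 → |·| ≈ 1.0012, ∠ ≈ 2.86°
|H| = 0.25 · 1.4142 / (1.0012) ≈ 0.35313
Gain = 20 log₁₀(0.35313) ≈ -9.04 dB

-9.0 dB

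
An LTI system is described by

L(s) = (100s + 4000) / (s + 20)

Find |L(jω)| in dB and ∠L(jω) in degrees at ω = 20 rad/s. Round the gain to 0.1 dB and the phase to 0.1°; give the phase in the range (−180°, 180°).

44.0 dB, -18.4°

Substitute s = j20:
Numerator: 100(j20) + 4000 = 4000 + j2000
Denominator: (j20) + 20 = 20 + j20
|N| = √(4000² + 2000²) ≈ 4472.1, ∠N ≈ 26.57°
|D| = √(20² + 20²) ≈ 28.284, ∠D ≈ 45.00°
|L| = 4472.1 / 28.284 ≈ 158.11
Gain = 20 log₁₀(158.11) ≈ 43.98 dB
∠L = 26.57° − 45.00° = -18.43°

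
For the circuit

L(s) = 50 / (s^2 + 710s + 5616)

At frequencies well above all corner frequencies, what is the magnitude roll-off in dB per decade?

Each pole contributes −20 dB/decade at high frequency; each zero contributes +20 dB/decade.
Net: 0 zero(s) − 2 pole(s) → -40 dB/decade.

-40 dB/decade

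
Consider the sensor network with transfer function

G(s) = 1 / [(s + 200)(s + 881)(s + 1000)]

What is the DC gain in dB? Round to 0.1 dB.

G(0) = 1 / (200·881·1000) ≈ 5.6754e-09
20 log₁₀(5.6754e-09) ≈ -164.92 dB

-164.9 dB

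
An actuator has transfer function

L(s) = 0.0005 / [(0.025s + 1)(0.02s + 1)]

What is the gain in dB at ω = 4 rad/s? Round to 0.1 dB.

At ω = 4 rad/s:
pole (1 + j4·0.025) = 1 + j0.1 → |·| ≈ 1.005, ∠ ≈ 5.71°
pole (1 + j4·0.02) = 1 + j0.08 → |·| ≈ 1.0032, ∠ ≈ 4.57°
|L| = 0.0005 · 1 / (1.005 · 1.0032) ≈ 0.00049593
Gain = 20 log₁₀(0.00049593) ≈ -66.09 dB

-66.1 dB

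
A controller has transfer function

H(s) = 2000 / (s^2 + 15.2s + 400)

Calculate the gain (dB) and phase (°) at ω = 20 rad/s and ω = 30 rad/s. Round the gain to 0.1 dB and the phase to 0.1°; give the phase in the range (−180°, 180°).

At s = jω = j20:
quadratic: (j20)² + 15.2·j20 + 400 = 0 + j304 → |·| ≈ 304, ∠ ≈ 90.00°
|H| = 2000 / 304 ≈ 6.5789
Gain = 20 log₁₀(6.5789) ≈ 16.36 dB
∠H = 0.00° − 90.00° = -90.00°

At s = jω = j30:
quadratic: (j30)² + 15.2·j30 + 400 = -500 + j456 → |·| ≈ 676.71, ∠ ≈ 137.64°
|H| = 2000 / 676.71 ≈ 2.9555
Gain = 20 log₁₀(2.9555) ≈ 9.41 dB
∠H = 0.00° − 137.64° = -137.64°

ω = 20: 16.4 dB, -90.0°; ω = 30: 9.4 dB, -137.6°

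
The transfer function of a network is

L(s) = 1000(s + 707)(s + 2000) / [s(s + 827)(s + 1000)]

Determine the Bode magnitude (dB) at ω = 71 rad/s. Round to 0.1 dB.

At s = jω = j71:
zero (s+707): 707 + j71 → |·| = √(707²+71²) = √504890 ≈ 710.56, ∠ = arctan(71/707) ≈ 5.73°
zero (s+2000): 2000 + j71 → |·| = √(2000²+71²) = √4005041 ≈ 2001.3, ∠ = arctan(71/2000) ≈ 2.03°
pole (s+827): 827 + j71 → |·| = √(827²+71²) = √688970 ≈ 830.04, ∠ = arctan(71/827) ≈ 4.91°
pole (s+1000): 1000 + j71 → |·| = √(1000²+71²) = √1005041 ≈ 1002.5, ∠ = arctan(71/1000) ≈ 4.06°
pole at origin: |s| = 71, ∠ = 90.00° (in denominator)
|L| = 1000 · 1.422e+06 / 5.908e+07 ≈ 24.069
Gain = 20 log₁₀(24.069) ≈ 27.63 dB

27.6 dB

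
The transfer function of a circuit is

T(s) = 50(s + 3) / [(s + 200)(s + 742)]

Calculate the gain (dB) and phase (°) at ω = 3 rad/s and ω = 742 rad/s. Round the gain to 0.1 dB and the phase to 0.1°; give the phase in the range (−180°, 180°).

ω = 3: -56.9 dB, 43.9°; ω = 742: -26.7 dB, -30.1°

At s = jω = j3:
zero (s+3): 3 + j3 → |·| = √(3²+3²) = √18 ≈ 4.2426, ∠ = arctan(3/3) ≈ 45.00°
pole (s+200): 200 + j3 → |·| = √(200²+3²) = √40009 ≈ 200.02, ∠ = arctan(3/200) ≈ 0.86°
pole (s+742): 742 + j3 → |·| = √(742²+3²) = √550573 ≈ 742.01, ∠ = arctan(3/742) ≈ 0.23°
|T| = 50 · 4.2426 / 1.4842e+05 ≈ 0.0014293
Gain = 20 log₁₀(0.0014293) ≈ -56.90 dB
∠T = 45.00° − 1.09° = 43.91°

At s = jω = j742:
zero (s+3): 3 + j742 → |·| = √(3²+742²) = √550573 ≈ 742.01, ∠ = arctan(742/3) ≈ 89.77°
pole (s+200): 200 + j742 → |·| = √(200²+742²) = √590564 ≈ 768.48, ∠ = arctan(742/200) ≈ 74.91°
pole (s+742): 742 + j742 → |·| = √(742²+742²) = √1101128 ≈ 1049.3, ∠ = arctan(742/742) ≈ 45.00°
|T| = 50 · 742.01 / 8.0637e+05 ≈ 0.046009
Gain = 20 log₁₀(0.046009) ≈ -26.74 dB
∠T = 89.77° − 119.91° = -30.14°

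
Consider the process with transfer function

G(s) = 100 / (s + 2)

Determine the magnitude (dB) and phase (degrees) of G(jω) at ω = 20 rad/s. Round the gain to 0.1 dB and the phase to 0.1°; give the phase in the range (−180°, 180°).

13.9 dB, -84.3°

Substitute s = j20:
Numerator: 100 = 100 + j0
Denominator: (j20) + 2 = 2 + j20
|N| = √(100² + 0²) ≈ 100, ∠N ≈ 0.00°
|D| = √(2² + 20²) ≈ 20.1, ∠D ≈ 84.29°
|G| = 100 / 20.1 ≈ 4.9751
Gain = 20 log₁₀(4.9751) ≈ 13.94 dB
∠G = 0.00° − 84.29° = -84.29°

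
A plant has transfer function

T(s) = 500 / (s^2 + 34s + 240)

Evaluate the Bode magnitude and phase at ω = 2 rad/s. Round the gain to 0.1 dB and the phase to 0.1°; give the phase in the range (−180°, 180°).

6.2 dB, -16.1°

Substitute s = j2:
Numerator: 500 = 500 + j0
Denominator: (j2)^2 + 34(j2) + 240 = 236 + j68
|N| = √(500² + 0²) ≈ 500, ∠N ≈ 0.00°
|D| = √(236² + 68²) ≈ 245.6, ∠D ≈ 16.07°
|T| = 500 / 245.6 ≈ 2.0358
Gain = 20 log₁₀(2.0358) ≈ 6.17 dB
∠T = 0.00° − 16.07° = -16.07°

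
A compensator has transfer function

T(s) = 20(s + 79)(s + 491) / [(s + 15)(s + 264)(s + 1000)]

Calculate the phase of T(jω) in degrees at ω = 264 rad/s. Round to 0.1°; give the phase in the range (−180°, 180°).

At s = jω = j264:
zero (s+79): 79 + j264 → |·| = √(79²+264²) = √75937 ≈ 275.57, ∠ = arctan(264/79) ≈ 73.34°
zero (s+491): 491 + j264 → |·| = √(491²+264²) = √310777 ≈ 557.47, ∠ = arctan(264/491) ≈ 28.27°
pole (s+15): 15 + j264 → |·| = √(15²+264²) = √69921 ≈ 264.43, ∠ = arctan(264/15) ≈ 86.75°
pole (s+264): 264 + j264 → |·| = √(264²+264²) = √139392 ≈ 373.35, ∠ = arctan(264/264) ≈ 45.00°
pole (s+1000): 1000 + j264 → |·| = √(1000²+264²) = √1069696 ≈ 1034.3, ∠ = arctan(264/1000) ≈ 14.79°
∠T = 101.61° − 146.54° = -44.93°

-44.9°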